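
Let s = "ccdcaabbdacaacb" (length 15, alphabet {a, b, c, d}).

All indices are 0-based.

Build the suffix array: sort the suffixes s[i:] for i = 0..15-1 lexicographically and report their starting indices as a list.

sorted suffixes:
  #0 SA[0]=4  'aabbdacaacb'
  #1 SA[1]=11  'aacb'
  #2 SA[2]=5  'abbdacaacb'
  #3 SA[3]=9  'acaacb'
  #4 SA[4]=12  'acb'
  #5 SA[5]=14  'b'
  #6 SA[6]=6  'bbdacaacb'
  #7 SA[7]=7  'bdacaacb'
  #8 SA[8]=3  'caabbdacaacb'
  #9 SA[9]=10  'caacb'
  #10 SA[10]=13  'cb'
  #11 SA[11]=0  'ccdcaabbdacaacb'
  #12 SA[12]=1  'cdcaabbdacaacb'
  #13 SA[13]=8  'dacaacb'
  #14 SA[14]=2  'dcaabbdacaacb'

[4, 11, 5, 9, 12, 14, 6, 7, 3, 10, 13, 0, 1, 8, 2]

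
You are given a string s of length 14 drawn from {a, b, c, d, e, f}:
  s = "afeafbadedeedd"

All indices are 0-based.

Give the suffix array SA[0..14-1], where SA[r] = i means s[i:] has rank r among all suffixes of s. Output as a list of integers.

rank | idx | suffix
   0 |   6 | adedeedd
   1 |   3 | afbadedeedd
   2 |   0 | afeafbadedeedd
   3 |   5 | badedeedd
   4 |  13 | d
   5 |  12 | dd
   6 |   7 | dedeedd
   7 |   9 | deedd
   8 |   2 | eafbadedeedd
   9 |  11 | edd
  10 |   8 | edeedd
  11 |  10 | eedd
  12 |   4 | fbadedeedd
  13 |   1 | feafbadedeedd

[6, 3, 0, 5, 13, 12, 7, 9, 2, 11, 8, 10, 4, 1]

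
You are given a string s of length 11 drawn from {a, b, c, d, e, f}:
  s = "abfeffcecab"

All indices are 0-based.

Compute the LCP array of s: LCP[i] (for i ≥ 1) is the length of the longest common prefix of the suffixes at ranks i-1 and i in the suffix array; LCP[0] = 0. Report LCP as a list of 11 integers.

[0, 2, 0, 1, 0, 1, 0, 1, 0, 1, 1]

sorted suffixes:
  #0 SA[0]=9  'ab'
  #1 SA[1]=0  'abfeffcecab'
  #2 SA[2]=10  'b'
  #3 SA[3]=1  'bfeffcecab'
  #4 SA[4]=8  'cab'
  #5 SA[5]=6  'cecab'
  #6 SA[6]=7  'ecab'
  #7 SA[7]=3  'effcecab'
  #8 SA[8]=5  'fcecab'
  #9 SA[9]=2  'feffcecab'
  #10 SA[10]=4  'ffcecab'

SA = [9, 0, 10, 1, 8, 6, 7, 3, 5, 2, 4]
[i] adj suffixes → lcp
  [1] 9/0 → 2 ('ab')
  [2] 0/10 → 0 ('')
  [3] 10/1 → 1 ('b')
  [4] 1/8 → 0 ('')
  [5] 8/6 → 1 ('c')
  [6] 6/7 → 0 ('')
  [7] 7/3 → 1 ('e')
  [8] 3/5 → 0 ('')
  [9] 5/2 → 1 ('f')
  [10] 2/4 → 1 ('f')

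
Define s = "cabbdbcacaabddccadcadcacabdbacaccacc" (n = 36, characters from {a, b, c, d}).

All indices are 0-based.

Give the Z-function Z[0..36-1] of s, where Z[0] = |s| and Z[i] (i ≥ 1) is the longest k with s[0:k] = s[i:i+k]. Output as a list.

Z[0]=36
i=1: i≥r, start 0; Z[1]=0
i=2: i≥r, start 0; Z[2]=0
i=3: i≥r, start 0; Z[3]=0
i=4: i≥r, start 0; Z[4]=0
i=5: i≥r, start 0; Z[5]=0
i=6: i≥r, start 0; Z[6]=2 extend→box=[6,8)
i=7: min(r-i=1, Z[1]=0)=0; Z[7]=0
i=8: i≥r, start 0; Z[8]=2 extend→box=[8,10)
i=9: min(r-i=1, Z[1]=0)=0; Z[9]=0
i=10: i≥r, start 0; Z[10]=0
i=11: i≥r, start 0; Z[11]=0
i=12: i≥r, start 0; Z[12]=0
i=13: i≥r, start 0; Z[13]=0
i=14: i≥r, start 0; Z[14]=1 extend→box=[14,15)
i=15: i≥r, start 0; Z[15]=2 extend→box=[15,17)
i=16: min(r-i=1, Z[1]=0)=0; Z[16]=0
i=17: i≥r, start 0; Z[17]=0
i=18: i≥r, start 0; Z[18]=2 extend→box=[18,20)
i=19: min(r-i=1, Z[1]=0)=0; Z[19]=0
i=20: i≥r, start 0; Z[20]=0
i=21: i≥r, start 0; Z[21]=2 extend→box=[21,23)
i=22: min(r-i=1, Z[1]=0)=0; Z[22]=0
i=23: i≥r, start 0; Z[23]=3 extend→box=[23,26)
i=24: min(r-i=2, Z[1]=0)=0; Z[24]=0
i=25: min(r-i=1, Z[2]=0)=0; Z[25]=0
i=26: i≥r, start 0; Z[26]=0
i=27: i≥r, start 0; Z[27]=0
i=28: i≥r, start 0; Z[28]=0
i=29: i≥r, start 0; Z[29]=2 extend→box=[29,31)
i=30: min(r-i=1, Z[1]=0)=0; Z[30]=0
i=31: i≥r, start 0; Z[31]=1 extend→box=[31,32)
i=32: i≥r, start 0; Z[32]=2 extend→box=[32,34)
i=33: min(r-i=1, Z[1]=0)=0; Z[33]=0
i=34: i≥r, start 0; Z[34]=1 extend→box=[34,35)
i=35: i≥r, start 0; Z[35]=1 extend→box=[35,36)

[36, 0, 0, 0, 0, 0, 2, 0, 2, 0, 0, 0, 0, 0, 1, 2, 0, 0, 2, 0, 0, 2, 0, 3, 0, 0, 0, 0, 0, 2, 0, 1, 2, 0, 1, 1]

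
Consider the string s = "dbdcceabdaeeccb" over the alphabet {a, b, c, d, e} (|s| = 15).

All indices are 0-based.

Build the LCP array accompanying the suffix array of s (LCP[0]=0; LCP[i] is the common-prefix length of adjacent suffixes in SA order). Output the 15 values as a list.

sorted suffixes:
  #0 SA[0]=6  'abdaeeccb'
  #1 SA[1]=9  'aeeccb'
  #2 SA[2]=14  'b'
  #3 SA[3]=7  'bdaeeccb'
  #4 SA[4]=1  'bdcceabdaeeccb'
  #5 SA[5]=13  'cb'
  #6 SA[6]=12  'ccb'
  #7 SA[7]=3  'cceabdaeeccb'
  #8 SA[8]=4  'ceabdaeeccb'
  #9 SA[9]=8  'daeeccb'
  #10 SA[10]=0  'dbdcceabdaeeccb'
  #11 SA[11]=2  'dcceabdaeeccb'
  #12 SA[12]=5  'eabdaeeccb'
  #13 SA[13]=11  'eccb'
  #14 SA[14]=10  'eeccb'

SA = [6, 9, 14, 7, 1, 13, 12, 3, 4, 8, 0, 2, 5, 11, 10]
[i] adj suffixes → lcp
  [1] 6/9 → 1 ('a')
  [2] 9/14 → 0 ('')
  [3] 14/7 → 1 ('b')
  [4] 7/1 → 2 ('bd')
  [5] 1/13 → 0 ('')
  [6] 13/12 → 1 ('c')
  [7] 12/3 → 2 ('cc')
  [8] 3/4 → 1 ('c')
  [9] 4/8 → 0 ('')
  [10] 8/0 → 1 ('d')
  [11] 0/2 → 1 ('d')
  [12] 2/5 → 0 ('')
  [13] 5/11 → 1 ('e')
  [14] 11/10 → 1 ('e')

[0, 1, 0, 1, 2, 0, 1, 2, 1, 0, 1, 1, 0, 1, 1]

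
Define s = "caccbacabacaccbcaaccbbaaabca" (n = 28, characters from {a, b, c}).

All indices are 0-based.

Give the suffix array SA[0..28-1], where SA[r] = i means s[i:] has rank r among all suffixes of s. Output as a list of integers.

rank→(start, suffix):
  0 → (27, 'a')
  1 → (22, 'aaabca')
  2 → (23, 'aabca')
  3 → (16, 'aaccbbaaabca')
  4 → (7, 'abacaccbcaaccbbaaabca')
  5 → (24, 'abca')
  6 → (5, 'acabacaccbcaaccbbaaabca')
  7 → (9, 'acaccbcaaccbbaaabca')
  8 → (1, 'accbacabacaccbcaaccbbaaabca')
  9 → (17, 'accbbaaabca')
  10 → (11, 'accbcaaccbbaaabca')
  11 → (21, 'baaabca')
  12 → (4, 'bacabacaccbcaaccbbaaabca')
  13 → (8, 'bacaccbcaaccbbaaabca')
  14 → (20, 'bbaaabca')
  15 → (25, 'bca')
  16 → (14, 'bcaaccbbaaabca')
  17 → (26, 'ca')
  18 → (15, 'caaccbbaaabca')
  19 → (6, 'cabacaccbcaaccbbaaabca')
  20 → (0, 'caccbacabacaccbcaaccbbaaabca')
  21 → (10, 'caccbcaaccbbaaabca')
  22 → (3, 'cbacabacaccbcaaccbbaaabca')
  23 → (19, 'cbbaaabca')
  24 → (13, 'cbcaaccbbaaabca')
  25 → (2, 'ccbacabacaccbcaaccbbaaabca')
  26 → (18, 'ccbbaaabca')
  27 → (12, 'ccbcaaccbbaaabca')

[27, 22, 23, 16, 7, 24, 5, 9, 1, 17, 11, 21, 4, 8, 20, 25, 14, 26, 15, 6, 0, 10, 3, 19, 13, 2, 18, 12]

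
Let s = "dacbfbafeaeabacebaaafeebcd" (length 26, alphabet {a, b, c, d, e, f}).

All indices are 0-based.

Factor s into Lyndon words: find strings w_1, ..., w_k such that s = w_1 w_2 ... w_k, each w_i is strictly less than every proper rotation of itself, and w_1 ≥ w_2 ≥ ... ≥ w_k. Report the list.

emit factor 1: 'd' (i=0, period=1)
emit factor 2: 'acbfbafeae' (i=1, period=10)
emit factor 3: 'abaceb' (i=11, period=6)
emit factor 4: 'aaafeebcd' (i=17, period=9)

["d", "acbfbafeae", "abaceb", "aaafeebcd"]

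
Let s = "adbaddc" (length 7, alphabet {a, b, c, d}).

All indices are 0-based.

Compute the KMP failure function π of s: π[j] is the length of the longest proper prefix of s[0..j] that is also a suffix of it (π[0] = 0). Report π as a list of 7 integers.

π[0] = 0
j=1 s[j]='d': π[1]=0 (border '')
j=2 s[j]='b': π[2]=0 (border '')
j=3 s[j]='a': π[3]=1 (border 'a')
j=4 s[j]='d': π[4]=2 (border 'ad')
j=5 s[j]='d': k: 2→0; π[5]=0 (border '')
j=6 s[j]='c': π[6]=0 (border '')

[0, 0, 0, 1, 2, 0, 0]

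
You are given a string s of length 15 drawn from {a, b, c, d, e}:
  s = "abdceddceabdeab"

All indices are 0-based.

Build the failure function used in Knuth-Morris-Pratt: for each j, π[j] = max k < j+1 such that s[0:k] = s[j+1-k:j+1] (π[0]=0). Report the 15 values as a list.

π[0] = 0
j=1 s[j]='b': π[1]=0 (border '')
j=2 s[j]='d': π[2]=0 (border '')
j=3 s[j]='c': π[3]=0 (border '')
j=4 s[j]='e': π[4]=0 (border '')
j=5 s[j]='d': π[5]=0 (border '')
j=6 s[j]='d': π[6]=0 (border '')
j=7 s[j]='c': π[7]=0 (border '')
j=8 s[j]='e': π[8]=0 (border '')
j=9 s[j]='a': π[9]=1 (border 'a')
j=10 s[j]='b': π[10]=2 (border 'ab')
j=11 s[j]='d': π[11]=3 (border 'abd')
j=12 s[j]='e': k: 3→0; π[12]=0 (border '')
j=13 s[j]='a': π[13]=1 (border 'a')
j=14 s[j]='b': π[14]=2 (border 'ab')

[0, 0, 0, 0, 0, 0, 0, 0, 0, 1, 2, 3, 0, 1, 2]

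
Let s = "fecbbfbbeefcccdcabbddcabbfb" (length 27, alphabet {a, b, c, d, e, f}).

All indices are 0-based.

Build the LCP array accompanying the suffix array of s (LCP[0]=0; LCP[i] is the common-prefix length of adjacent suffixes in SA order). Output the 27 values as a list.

rank | idx | suffix
   0 |  16 | abbddcabbfb
   1 |  22 | abbfb
   2 |  26 | b
   3 |  17 | bbddcabbfb
   4 |   6 | bbeefcccdcabbddcabbfb
   5 |  23 | bbfb
   6 |   3 | bbfbbeefcccdcabbddcabbfb
   7 |  18 | bddcabbfb
   8 |   7 | beefcccdcabbddcabbfb
   9 |  24 | bfb
  10 |   4 | bfbbeefcccdcabbddcabbfb
  11 |  15 | cabbddcabbfb
  12 |  21 | cabbfb
  13 |   2 | cbbfbbeefcccdcabbddcabbfb
  14 |  11 | cccdcabbddcabbfb
  15 |  12 | ccdcabbddcabbfb
  16 |  13 | cdcabbddcabbfb
  17 |  14 | dcabbddcabbfb
  18 |  20 | dcabbfb
  19 |  19 | ddcabbfb
  20 |   1 | ecbbfbbeefcccdcabbddcabbfb
  21 |   8 | eefcccdcabbddcabbfb
  22 |   9 | efcccdcabbddcabbfb
  23 |  25 | fb
  24 |   5 | fbbeefcccdcabbddcabbfb
  25 |  10 | fcccdcabbddcabbfb
  26 |   0 | fecbbfbbeefcccdcabbddcabbfb

SA = [16, 22, 26, 17, 6, 23, 3, 18, 7, 24, 4, 15, 21, 2, 11, 12, 13, 14, 20, 19, 1, 8, 9, 25, 5, 10, 0]
[i] adj suffixes → lcp
  [1] 16/22 → 3 ('abb')
  [2] 22/26 → 0 ('')
  [3] 26/17 → 1 ('b')
  [4] 17/6 → 2 ('bb')
  [5] 6/23 → 2 ('bb')
  [6] 23/3 → 4 ('bbfb')
  [7] 3/18 → 1 ('b')
  [8] 18/7 → 1 ('b')
  [9] 7/24 → 1 ('b')
  [10] 24/4 → 3 ('bfb')
  [11] 4/15 → 0 ('')
  [12] 15/21 → 4 ('cabb')
  [13] 21/2 → 1 ('c')
  [14] 2/11 → 1 ('c')
  [15] 11/12 → 2 ('cc')
  [16] 12/13 → 1 ('c')
  [17] 13/14 → 0 ('')
  [18] 14/20 → 5 ('dcabb')
  [19] 20/19 → 1 ('d')
  [20] 19/1 → 0 ('')
  [21] 1/8 → 1 ('e')
  [22] 8/9 → 1 ('e')
  [23] 9/25 → 0 ('')
  [24] 25/5 → 2 ('fb')
  [25] 5/10 → 1 ('f')
  [26] 10/0 → 1 ('f')

[0, 3, 0, 1, 2, 2, 4, 1, 1, 1, 3, 0, 4, 1, 1, 2, 1, 0, 5, 1, 0, 1, 1, 0, 2, 1, 1]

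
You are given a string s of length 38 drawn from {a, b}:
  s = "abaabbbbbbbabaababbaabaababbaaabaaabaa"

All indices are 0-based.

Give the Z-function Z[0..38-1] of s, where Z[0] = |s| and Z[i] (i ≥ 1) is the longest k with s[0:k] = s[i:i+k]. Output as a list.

[38, 0, 1, 2, 0, 0, 0, 0, 0, 0, 0, 5, 0, 1, 3, 0, 2, 0, 0, 1, 5, 0, 1, 3, 0, 2, 0, 0, 1, 1, 4, 0, 1, 1, 4, 0, 1, 1]

Z[0]=38
i=1: fresh scan; Z[1]=0
i=2: fresh scan; Z[2]=1 scan→box=[2,3)
i=3: fresh scan; Z[3]=2 scan→box=[3,5)
i=4: min(r-i=1, Z[1]=0)=0; Z[4]=0
i=5: fresh scan; Z[5]=0
i=6: fresh scan; Z[6]=0
i=7: fresh scan; Z[7]=0
i=8: fresh scan; Z[8]=0
i=9: fresh scan; Z[9]=0
i=10: fresh scan; Z[10]=0
i=11: fresh scan; Z[11]=5 scan→box=[11,16)
i=12: min(r-i=4, Z[1]=0)=0; Z[12]=0
i=13: min(r-i=3, Z[2]=1)=1; Z[13]=1
i=14: min(r-i=2, Z[3]=2)=2; Z[14]=3 scan→box=[14,17)
i=15: min(r-i=2, Z[1]=0)=0; Z[15]=0
i=16: min(r-i=1, Z[2]=1)=1; Z[16]=2 scan→box=[16,18)
i=17: min(r-i=1, Z[1]=0)=0; Z[17]=0
i=18: fresh scan; Z[18]=0
i=19: fresh scan; Z[19]=1 scan→box=[19,20)
i=20: fresh scan; Z[20]=5 scan→box=[20,25)
i=21: min(r-i=4, Z[1]=0)=0; Z[21]=0
i=22: min(r-i=3, Z[2]=1)=1; Z[22]=1
i=23: min(r-i=2, Z[3]=2)=2; Z[23]=3 scan→box=[23,26)
i=24: min(r-i=2, Z[1]=0)=0; Z[24]=0
i=25: min(r-i=1, Z[2]=1)=1; Z[25]=2 scan→box=[25,27)
i=26: min(r-i=1, Z[1]=0)=0; Z[26]=0
i=27: fresh scan; Z[27]=0
i=28: fresh scan; Z[28]=1 scan→box=[28,29)
i=29: fresh scan; Z[29]=1 scan→box=[29,30)
i=30: fresh scan; Z[30]=4 scan→box=[30,34)
i=31: min(r-i=3, Z[1]=0)=0; Z[31]=0
i=32: min(r-i=2, Z[2]=1)=1; Z[32]=1
i=33: min(r-i=1, Z[3]=2)=1; Z[33]=1
i=34: fresh scan; Z[34]=4 scan→box=[34,38)
i=35: min(r-i=3, Z[1]=0)=0; Z[35]=0
i=36: min(r-i=2, Z[2]=1)=1; Z[36]=1
i=37: min(r-i=1, Z[3]=2)=1; Z[37]=1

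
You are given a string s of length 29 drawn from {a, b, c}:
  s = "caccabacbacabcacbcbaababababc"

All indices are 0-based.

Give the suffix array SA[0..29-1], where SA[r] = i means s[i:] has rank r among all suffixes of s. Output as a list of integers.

rank | idx | suffix
   0 |  19 | aababababc
   1 |  20 | ababababc
   2 |  22 | abababc
   3 |  24 | ababc
   4 |   4 | abacbacabcacbcbaababababc
   5 |  26 | abc
   6 |  11 | abcacbcbaababababc
   7 |   9 | acabcacbcbaababababc
   8 |   6 | acbacabcacbcbaababababc
   9 |  14 | acbcbaababababc
  10 |   1 | accabacbacabcacbcbaababababc
  11 |  18 | baababababc
  12 |  21 | babababc
  13 |  23 | bababc
  14 |  25 | babc
  15 |   8 | bacabcacbcbaababababc
  16 |   5 | bacbacabcacbcbaababababc
  17 |  27 | bc
  18 |  12 | bcacbcbaababababc
  19 |  16 | bcbaababababc
  20 |  28 | c
  21 |   3 | cabacbacabcacbcbaababababc
  22 |  10 | cabcacbcbaababababc
  23 |  13 | cacbcbaababababc
  24 |   0 | caccabacbacabcacbcbaababababc
  25 |  17 | cbaababababc
  26 |   7 | cbacabcacbcbaababababc
  27 |  15 | cbcbaababababc
  28 |   2 | ccabacbacabcacbcbaababababc

[19, 20, 22, 24, 4, 26, 11, 9, 6, 14, 1, 18, 21, 23, 25, 8, 5, 27, 12, 16, 28, 3, 10, 13, 0, 17, 7, 15, 2]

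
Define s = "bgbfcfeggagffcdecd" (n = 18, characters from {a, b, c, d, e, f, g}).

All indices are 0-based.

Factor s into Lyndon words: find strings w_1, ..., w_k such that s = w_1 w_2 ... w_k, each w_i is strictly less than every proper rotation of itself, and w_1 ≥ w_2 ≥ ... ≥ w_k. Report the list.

["bg", "bfcfegg", "agffcdecd"]

emit factor 1: 'bg' (i=0, period=2)
emit factor 2: 'bfcfegg' (i=2, period=7)
emit factor 3: 'agffcdecd' (i=9, period=9)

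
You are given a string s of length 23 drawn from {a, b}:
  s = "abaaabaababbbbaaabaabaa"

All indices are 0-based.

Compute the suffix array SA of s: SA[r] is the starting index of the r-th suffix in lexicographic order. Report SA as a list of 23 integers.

[22, 21, 14, 2, 18, 15, 3, 6, 19, 0, 16, 4, 7, 9, 20, 13, 1, 17, 5, 8, 12, 11, 10]

rank | idx | suffix
   0 |  22 | a
   1 |  21 | aa
   2 |  14 | aaabaabaa
   3 |   2 | aaabaababbbbaaabaabaa
   4 |  18 | aabaa
   5 |  15 | aabaabaa
   6 |   3 | aabaababbbbaaabaabaa
   7 |   6 | aababbbbaaabaabaa
   8 |  19 | abaa
   9 |   0 | abaaabaababbbbaaabaabaa
  10 |  16 | abaabaa
  11 |   4 | abaababbbbaaabaabaa
  12 |   7 | ababbbbaaabaabaa
  13 |   9 | abbbbaaabaabaa
  14 |  20 | baa
  15 |  13 | baaabaabaa
  16 |   1 | baaabaababbbbaaabaabaa
  17 |  17 | baabaa
  18 |   5 | baababbbbaaabaabaa
  19 |   8 | babbbbaaabaabaa
  20 |  12 | bbaaabaabaa
  21 |  11 | bbbaaabaabaa
  22 |  10 | bbbbaaabaabaa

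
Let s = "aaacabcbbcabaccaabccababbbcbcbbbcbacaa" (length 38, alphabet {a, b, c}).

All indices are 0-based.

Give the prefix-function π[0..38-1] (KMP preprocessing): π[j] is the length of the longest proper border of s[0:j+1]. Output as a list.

π[0] = 0
j=1 s[j]='a': π[1]=1 (border 'a')
j=2 s[j]='a': π[2]=2 (border 'aa')
j=3 s[j]='c': k: 2→1→0; π[3]=0 (border '')
j=4 s[j]='a': π[4]=1 (border 'a')
j=5 s[j]='b': k: 1→0; π[5]=0 (border '')
j=6 s[j]='c': π[6]=0 (border '')
j=7 s[j]='b': π[7]=0 (border '')
j=8 s[j]='b': π[8]=0 (border '')
j=9 s[j]='c': π[9]=0 (border '')
j=10 s[j]='a': π[10]=1 (border 'a')
j=11 s[j]='b': k: 1→0; π[11]=0 (border '')
j=12 s[j]='a': π[12]=1 (border 'a')
j=13 s[j]='c': k: 1→0; π[13]=0 (border '')
j=14 s[j]='c': π[14]=0 (border '')
j=15 s[j]='a': π[15]=1 (border 'a')
j=16 s[j]='a': π[16]=2 (border 'aa')
j=17 s[j]='b': k: 2→1→0; π[17]=0 (border '')
j=18 s[j]='c': π[18]=0 (border '')
j=19 s[j]='c': π[19]=0 (border '')
j=20 s[j]='a': π[20]=1 (border 'a')
j=21 s[j]='b': k: 1→0; π[21]=0 (border '')
j=22 s[j]='a': π[22]=1 (border 'a')
j=23 s[j]='b': k: 1→0; π[23]=0 (border '')
j=24 s[j]='b': π[24]=0 (border '')
j=25 s[j]='b': π[25]=0 (border '')
j=26 s[j]='c': π[26]=0 (border '')
j=27 s[j]='b': π[27]=0 (border '')
j=28 s[j]='c': π[28]=0 (border '')
j=29 s[j]='b': π[29]=0 (border '')
j=30 s[j]='b': π[30]=0 (border '')
j=31 s[j]='b': π[31]=0 (border '')
j=32 s[j]='c': π[32]=0 (border '')
j=33 s[j]='b': π[33]=0 (border '')
j=34 s[j]='a': π[34]=1 (border 'a')
j=35 s[j]='c': k: 1→0; π[35]=0 (border '')
j=36 s[j]='a': π[36]=1 (border 'a')
j=37 s[j]='a': π[37]=2 (border 'aa')

[0, 1, 2, 0, 1, 0, 0, 0, 0, 0, 1, 0, 1, 0, 0, 1, 2, 0, 0, 0, 1, 0, 1, 0, 0, 0, 0, 0, 0, 0, 0, 0, 0, 0, 1, 0, 1, 2]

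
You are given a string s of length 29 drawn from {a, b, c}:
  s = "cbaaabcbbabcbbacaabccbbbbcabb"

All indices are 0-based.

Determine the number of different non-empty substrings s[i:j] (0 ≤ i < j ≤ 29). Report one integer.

rank→(start, suffix):
  0 → (2, 'aaabcbbabcbbacaabccbbbbcabb')
  1 → (3, 'aabcbbabcbbacaabccbbbbcabb')
  2 → (16, 'aabccbbbbcabb')
  3 → (26, 'abb')
  4 → (4, 'abcbbabcbbacaabccbbbbcabb')
  5 → (9, 'abcbbacaabccbbbbcabb')
  6 → (17, 'abccbbbbcabb')
  7 → (14, 'acaabccbbbbcabb')
  8 → (28, 'b')
  9 → (1, 'baaabcbbabcbbacaabccbbbbcabb')
  10 → (8, 'babcbbacaabccbbbbcabb')
  11 → (13, 'bacaabccbbbbcabb')
  12 → (27, 'bb')
  13 → (7, 'bbabcbbacaabccbbbbcabb')
  14 → (12, 'bbacaabccbbbbcabb')
  15 → (21, 'bbbbcabb')
  16 → (22, 'bbbcabb')
  17 → (23, 'bbcabb')
  18 → (24, 'bcabb')
  19 → (5, 'bcbbabcbbacaabccbbbbcabb')
  20 → (10, 'bcbbacaabccbbbbcabb')
  21 → (18, 'bccbbbbcabb')
  22 → (15, 'caabccbbbbcabb')
  23 → (25, 'cabb')
  24 → (0, 'cbaaabcbbabcbbacaabccbbbbcabb')
  25 → (6, 'cbbabcbbacaabccbbbbcabb')
  26 → (11, 'cbbacaabccbbbbcabb')
  27 → (20, 'cbbbbcabb')
  28 → (19, 'ccbbbbcabb')

SA = [2, 3, 16, 26, 4, 9, 17, 14, 28, 1, 8, 13, 27, 7, 12, 21, 22, 23, 24, 5, 10, 18, 15, 25, 0, 6, 11, 20, 19]
[i] adj suffixes → lcp
  [1] 2/3 → 2 ('aa')
  [2] 3/16 → 4 ('aabc')
  [3] 16/26 → 1 ('a')
  [4] 26/4 → 2 ('ab')
  [5] 4/9 → 6 ('abcbba')
  [6] 9/17 → 3 ('abc')
  [7] 17/14 → 1 ('a')
  [8] 14/28 → 0 ('')
  [9] 28/1 → 1 ('b')
  [10] 1/8 → 2 ('ba')
  [11] 8/13 → 2 ('ba')
  [12] 13/27 → 1 ('b')
  [13] 27/7 → 2 ('bb')
  [14] 7/12 → 3 ('bba')
  [15] 12/21 → 2 ('bb')
  [16] 21/22 → 3 ('bbb')
  [17] 22/23 → 2 ('bb')
  [18] 23/24 → 1 ('b')
  [19] 24/5 → 2 ('bc')
  [20] 5/10 → 5 ('bcbba')
  [21] 10/18 → 2 ('bc')
  [22] 18/15 → 0 ('')
  [23] 15/25 → 2 ('ca')
  [24] 25/0 → 1 ('c')
  [25] 0/6 → 2 ('cb')
  [26] 6/11 → 4 ('cbba')
  [27] 11/20 → 3 ('cbb')
  [28] 20/19 → 1 ('c')

n(n+1)/2 = 29·30/2 = 435
Σ LCP = 0 + 2 + 4 + 1 + 2 + 6 + 3 + 1 + 0 + 1 + 2 + 2 + 1 + 2 + 3 + 2 + 3 + 2 + 1 + 2 + 5 + 2 + 0 + 2 + 1 + 2 + 4 + 3 + 1 = 60
distinct = 435 − 60 = 375

375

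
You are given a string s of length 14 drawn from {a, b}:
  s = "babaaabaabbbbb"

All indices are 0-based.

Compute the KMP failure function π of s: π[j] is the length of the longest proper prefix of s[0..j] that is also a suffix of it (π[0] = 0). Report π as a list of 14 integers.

π[0] = 0
j=1 s[j]='a': π[1]=0 (border '')
j=2 s[j]='b': π[2]=1 (border 'b')
j=3 s[j]='a': π[3]=2 (border 'ba')
j=4 s[j]='a': k: 2→0; π[4]=0 (border '')
j=5 s[j]='a': π[5]=0 (border '')
j=6 s[j]='b': π[6]=1 (border 'b')
j=7 s[j]='a': π[7]=2 (border 'ba')
j=8 s[j]='a': k: 2→0; π[8]=0 (border '')
j=9 s[j]='b': π[9]=1 (border 'b')
j=10 s[j]='b': k: 1→0; π[10]=1 (border 'b')
j=11 s[j]='b': k: 1→0; π[11]=1 (border 'b')
j=12 s[j]='b': k: 1→0; π[12]=1 (border 'b')
j=13 s[j]='b': k: 1→0; π[13]=1 (border 'b')

[0, 0, 1, 2, 0, 0, 1, 2, 0, 1, 1, 1, 1, 1]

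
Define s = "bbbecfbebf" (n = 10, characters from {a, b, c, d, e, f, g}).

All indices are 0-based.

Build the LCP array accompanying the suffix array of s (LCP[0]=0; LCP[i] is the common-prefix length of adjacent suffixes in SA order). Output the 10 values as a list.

rank→(start, suffix):
  0 → (0, 'bbbecfbebf')
  1 → (1, 'bbecfbebf')
  2 → (6, 'bebf')
  3 → (2, 'becfbebf')
  4 → (8, 'bf')
  5 → (4, 'cfbebf')
  6 → (7, 'ebf')
  7 → (3, 'ecfbebf')
  8 → (9, 'f')
  9 → (5, 'fbebf')

SA = [0, 1, 6, 2, 8, 4, 7, 3, 9, 5]
i: (SA[i-1],SA[i]) lcp shared
  1: (0,1) 2 'bb'
  2: (1,6) 1 'b'
  3: (6,2) 2 'be'
  4: (2,8) 1 'b'
  5: (8,4) 0 ''
  6: (4,7) 0 ''
  7: (7,3) 1 'e'
  8: (3,9) 0 ''
  9: (9,5) 1 'f'

[0, 2, 1, 2, 1, 0, 0, 1, 0, 1]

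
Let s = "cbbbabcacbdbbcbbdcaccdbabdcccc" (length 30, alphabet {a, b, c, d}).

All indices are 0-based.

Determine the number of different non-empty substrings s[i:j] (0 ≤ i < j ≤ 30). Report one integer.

sorted suffixes:
  #0 SA[0]=4  'abcacbdbbcbbdcaccdbabdcccc'
  #1 SA[1]=23  'abdcccc'
  #2 SA[2]=7  'acbdbbcbbdcaccdbabdcccc'
  #3 SA[3]=18  'accdbabdcccc'
  #4 SA[4]=3  'babcacbdbbcbbdcaccdbabdcccc'
  #5 SA[5]=22  'babdcccc'
  #6 SA[6]=2  'bbabcacbdbbcbbdcaccdbabdcccc'
  #7 SA[7]=1  'bbbabcacbdbbcbbdcaccdbabdcccc'
  #8 SA[8]=11  'bbcbbdcaccdbabdcccc'
  #9 SA[9]=14  'bbdcaccdbabdcccc'
  #10 SA[10]=5  'bcacbdbbcbbdcaccdbabdcccc'
  #11 SA[11]=12  'bcbbdcaccdbabdcccc'
  #12 SA[12]=9  'bdbbcbbdcaccdbabdcccc'
  #13 SA[13]=15  'bdcaccdbabdcccc'
  #14 SA[14]=24  'bdcccc'
  #15 SA[15]=29  'c'
  #16 SA[16]=6  'cacbdbbcbbdcaccdbabdcccc'
  #17 SA[17]=17  'caccdbabdcccc'
  #18 SA[18]=0  'cbbbabcacbdbbcbbdcaccdbabdcccc'
  #19 SA[19]=13  'cbbdcaccdbabdcccc'
  #20 SA[20]=8  'cbdbbcbbdcaccdbabdcccc'
  #21 SA[21]=28  'cc'
  #22 SA[22]=27  'ccc'
  #23 SA[23]=26  'cccc'
  #24 SA[24]=19  'ccdbabdcccc'
  #25 SA[25]=20  'cdbabdcccc'
  #26 SA[26]=21  'dbabdcccc'
  #27 SA[27]=10  'dbbcbbdcaccdbabdcccc'
  #28 SA[28]=16  'dcaccdbabdcccc'
  #29 SA[29]=25  'dcccc'

SA = [4, 23, 7, 18, 3, 22, 2, 1, 11, 14, 5, 12, 9, 15, 24, 29, 6, 17, 0, 13, 8, 28, 27, 26, 19, 20, 21, 10, 16, 25]
[i] adj suffixes → lcp
  [1] 4/23 → 2 ('ab')
  [2] 23/7 → 1 ('a')
  [3] 7/18 → 2 ('ac')
  [4] 18/3 → 0 ('')
  [5] 3/22 → 3 ('bab')
  [6] 22/2 → 1 ('b')
  [7] 2/1 → 2 ('bb')
  [8] 1/11 → 2 ('bb')
  [9] 11/14 → 2 ('bb')
  [10] 14/5 → 1 ('b')
  [11] 5/12 → 2 ('bc')
  [12] 12/9 → 1 ('b')
  [13] 9/15 → 2 ('bd')
  [14] 15/24 → 3 ('bdc')
  [15] 24/29 → 0 ('')
  [16] 29/6 → 1 ('c')
  [17] 6/17 → 3 ('cac')
  [18] 17/0 → 1 ('c')
  [19] 0/13 → 3 ('cbb')
  [20] 13/8 → 2 ('cb')
  [21] 8/28 → 1 ('c')
  [22] 28/27 → 2 ('cc')
  [23] 27/26 → 3 ('ccc')
  [24] 26/19 → 2 ('cc')
  [25] 19/20 → 1 ('c')
  [26] 20/21 → 0 ('')
  [27] 21/10 → 2 ('db')
  [28] 10/16 → 1 ('d')
  [29] 16/25 → 2 ('dc')

n(n+1)/2 = 30·31/2 = 465
Σ LCP = 0 + 2 + 1 + 2 + 0 + 3 + 1 + 2 + 2 + 2 + 1 + 2 + 1 + 2 + 3 + 0 + 1 + 3 + 1 + 3 + 2 + 1 + 2 + 3 + 2 + 1 + 0 + 2 + 1 + 2 = 48
distinct = 465 − 48 = 417

417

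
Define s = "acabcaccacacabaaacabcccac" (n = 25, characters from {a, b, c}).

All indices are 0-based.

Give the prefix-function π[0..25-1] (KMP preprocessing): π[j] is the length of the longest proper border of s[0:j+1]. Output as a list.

π[0] = 0
j=1 s[j]='c': π[1]=0 (border '')
j=2 s[j]='a': π[2]=1 (border 'a')
j=3 s[j]='b': k: 1→0; π[3]=0 (border '')
j=4 s[j]='c': π[4]=0 (border '')
j=5 s[j]='a': π[5]=1 (border 'a')
j=6 s[j]='c': π[6]=2 (border 'ac')
j=7 s[j]='c': k: 2→0; π[7]=0 (border '')
j=8 s[j]='a': π[8]=1 (border 'a')
j=9 s[j]='c': π[9]=2 (border 'ac')
j=10 s[j]='a': π[10]=3 (border 'aca')
j=11 s[j]='c': k: 3→1; π[11]=2 (border 'ac')
j=12 s[j]='a': π[12]=3 (border 'aca')
j=13 s[j]='b': π[13]=4 (border 'acab')
j=14 s[j]='a': k: 4→0; π[14]=1 (border 'a')
j=15 s[j]='a': k: 1→0; π[15]=1 (border 'a')
j=16 s[j]='a': k: 1→0; π[16]=1 (border 'a')
j=17 s[j]='c': π[17]=2 (border 'ac')
j=18 s[j]='a': π[18]=3 (border 'aca')
j=19 s[j]='b': π[19]=4 (border 'acab')
j=20 s[j]='c': π[20]=5 (border 'acabc')
j=21 s[j]='c': k: 5→0; π[21]=0 (border '')
j=22 s[j]='c': π[22]=0 (border '')
j=23 s[j]='a': π[23]=1 (border 'a')
j=24 s[j]='c': π[24]=2 (border 'ac')

[0, 0, 1, 0, 0, 1, 2, 0, 1, 2, 3, 2, 3, 4, 1, 1, 1, 2, 3, 4, 5, 0, 0, 1, 2]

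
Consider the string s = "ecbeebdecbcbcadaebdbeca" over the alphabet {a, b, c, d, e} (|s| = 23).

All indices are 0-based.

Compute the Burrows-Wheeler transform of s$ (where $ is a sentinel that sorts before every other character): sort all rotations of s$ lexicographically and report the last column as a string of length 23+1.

rank  rotation                  last
    0  $ecbeebdecbcbcadaebdbeca  a
    1  a$ecbeebdecbcbcadaebdbec  c
    2  adaebdbeca$ecbeebdecbcbc  c
    3  aebdbeca$ecbeebdecbcbcad  d
    4  bcadaebdbeca$ecbeebdecbc  c
    5  bcbcadaebdbeca$ecbeebdec  c
    6  bdbeca$ecbeebdecbcbcadae  e
    7  bdecbcbcadaebdbeca$ecbee  e
    8  beca$ecbeebdecbcbcadaebd  d
    9  beebdecbcbcadaebdbeca$ec  c
   10  ca$ecbeebdecbcbcadaebdbe  e
   11  cadaebdbeca$ecbeebdecbcb  b
   12  cbcadaebdbeca$ecbeebdecb  b
   13  cbcbcadaebdbeca$ecbeebde  e
   14  cbeebdecbcbcadaebdbeca$e  e
   15  daebdbeca$ecbeebdecbcbca  a
   16  dbeca$ecbeebdecbcbcadaeb  b
   17  decbcbcadaebdbeca$ecbeeb  b
   18  ebdbeca$ecbeebdecbcbcada  a
   19  ebdecbcbcadaebdbeca$ecbe  e
   20  eca$ecbeebdecbcbcadaebdb  b
   21  ecbcbcadaebdbeca$ecbeebd  d
   22  ecbeebdecbcbcadaebdbeca$  $
   23  eebdecbcbcadaebdbeca$ecb  b

accdcceedcebbeeabbaebd$b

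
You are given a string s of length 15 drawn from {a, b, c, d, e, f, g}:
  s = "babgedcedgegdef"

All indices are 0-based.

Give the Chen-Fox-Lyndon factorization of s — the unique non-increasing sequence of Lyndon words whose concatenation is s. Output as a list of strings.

["b", "abgedcedgegdef"]

emit factor 1: 'b' (i=0, period=1)
emit factor 2: 'abgedcedgegdef' (i=1, period=14)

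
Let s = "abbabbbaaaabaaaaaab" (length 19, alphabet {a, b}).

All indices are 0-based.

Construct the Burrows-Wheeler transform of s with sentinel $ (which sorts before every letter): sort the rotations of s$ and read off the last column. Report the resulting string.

bbaabaaaaaa$baabbbaa

rank  rotation              last
    0  $abbabbbaaaabaaaaaab  b
    1  aaaaaab$abbabbbaaaab  b
    2  aaaaab$abbabbbaaaaba  a
    3  aaaab$abbabbbaaaabaa  a
    4  aaaabaaaaaab$abbabbb  b
    5  aaab$abbabbbaaaabaaa  a
    6  aaabaaaaaab$abbabbba  a
    7  aab$abbabbbaaaabaaaa  a
    8  aabaaaaaab$abbabbbaa  a
    9  ab$abbabbbaaaabaaaaa  a
   10  abaaaaaab$abbabbbaaa  a
   11  abbabbbaaaabaaaaaab$  $
   12  abbbaaaabaaaaaab$abb  b
   13  b$abbabbbaaaabaaaaaa  a
   14  baaaaaab$abbabbbaaaa  a
   15  baaaabaaaaaab$abbabb  b
   16  babbbaaaabaaaaaab$ab  b
   17  bbaaaabaaaaaab$abbab  b
   18  bbabbbaaaabaaaaaab$a  a
   19  bbbaaaabaaaaaab$abba  a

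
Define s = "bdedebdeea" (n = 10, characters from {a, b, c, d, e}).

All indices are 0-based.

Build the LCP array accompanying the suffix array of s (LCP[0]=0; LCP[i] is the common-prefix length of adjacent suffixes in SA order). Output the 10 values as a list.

rank→(start, suffix):
  0 → (9, 'a')
  1 → (0, 'bdedebdeea')
  2 → (5, 'bdeea')
  3 → (3, 'debdeea')
  4 → (1, 'dedebdeea')
  5 → (6, 'deea')
  6 → (8, 'ea')
  7 → (4, 'ebdeea')
  8 → (2, 'edebdeea')
  9 → (7, 'eea')

SA = [9, 0, 5, 3, 1, 6, 8, 4, 2, 7]
i: (SA[i-1],SA[i]) lcp shared
  1: (9,0) 0 ''
  2: (0,5) 3 'bde'
  3: (5,3) 0 ''
  4: (3,1) 2 'de'
  5: (1,6) 2 'de'
  6: (6,8) 0 ''
  7: (8,4) 1 'e'
  8: (4,2) 1 'e'
  9: (2,7) 1 'e'

[0, 0, 3, 0, 2, 2, 0, 1, 1, 1]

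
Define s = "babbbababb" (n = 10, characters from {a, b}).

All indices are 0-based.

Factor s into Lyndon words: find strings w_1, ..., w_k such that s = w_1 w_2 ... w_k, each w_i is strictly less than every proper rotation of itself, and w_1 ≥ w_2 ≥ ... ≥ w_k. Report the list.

emit factor 1: 'b' (i=0, period=1)
emit factor 2: 'abbb' (i=1, period=4)
emit factor 3: 'ababb' (i=5, period=5)

["b", "abbb", "ababb"]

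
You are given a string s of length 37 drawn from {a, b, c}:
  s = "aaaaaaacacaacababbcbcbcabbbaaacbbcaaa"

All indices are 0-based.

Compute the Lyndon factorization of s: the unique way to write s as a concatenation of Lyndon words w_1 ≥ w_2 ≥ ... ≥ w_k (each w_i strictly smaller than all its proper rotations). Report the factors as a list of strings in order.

emit factor 1: 'aaaaaaacacaacababbcbcbcabbbaaacbbc' (i=0, period=34)
emit factor 2: 'a' (i=34, period=1)
emit factor 3: 'a' (i=35, period=1)
emit factor 4: 'a' (i=36, period=1)

["aaaaaaacacaacababbcbcbcabbbaaacbbc", "a", "a", "a"]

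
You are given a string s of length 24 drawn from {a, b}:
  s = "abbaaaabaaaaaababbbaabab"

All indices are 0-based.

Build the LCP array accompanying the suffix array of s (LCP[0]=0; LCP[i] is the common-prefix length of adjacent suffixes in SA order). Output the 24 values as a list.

[0, 5, 4, 6, 3, 5, 2, 4, 5, 1, 2, 3, 4, 2, 3, 0, 1, 5, 3, 2, 3, 1, 4, 2]

rank | idx | suffix
   0 |   8 | aaaaaababbbaabab
   1 |   9 | aaaaababbbaabab
   2 |   3 | aaaabaaaaaababbbaabab
   3 |  10 | aaaababbbaabab
   4 |   4 | aaabaaaaaababbbaabab
   5 |  11 | aaababbbaabab
   6 |   5 | aabaaaaaababbbaabab
   7 |  19 | aabab
   8 |  12 | aababbbaabab
   9 |  22 | ab
  10 |   6 | abaaaaaababbbaabab
  11 |  20 | abab
  12 |  13 | ababbbaabab
  13 |   0 | abbaaaabaaaaaababbbaabab
  14 |  15 | abbbaabab
  15 |  23 | b
  16 |   7 | baaaaaababbbaabab
  17 |   2 | baaaabaaaaaababbbaabab
  18 |  18 | baabab
  19 |  21 | bab
  20 |  14 | babbbaabab
  21 |   1 | bbaaaabaaaaaababbbaabab
  22 |  17 | bbaabab
  23 |  16 | bbbaabab

SA = [8, 9, 3, 10, 4, 11, 5, 19, 12, 22, 6, 20, 13, 0, 15, 23, 7, 2, 18, 21, 14, 1, 17, 16]
i: (SA[i-1],SA[i]) lcp shared
  1: (8,9) 5 'aaaaa'
  2: (9,3) 4 'aaaa'
  3: (3,10) 6 'aaaaba'
  4: (10,4) 3 'aaa'
  5: (4,11) 5 'aaaba'
  6: (11,5) 2 'aa'
  7: (5,19) 4 'aaba'
  8: (19,12) 5 'aabab'
  9: (12,22) 1 'a'
  10: (22,6) 2 'ab'
  11: (6,20) 3 'aba'
  12: (20,13) 4 'abab'
  13: (13,0) 2 'ab'
  14: (0,15) 3 'abb'
  15: (15,23) 0 ''
  16: (23,7) 1 'b'
  17: (7,2) 5 'baaaa'
  18: (2,18) 3 'baa'
  19: (18,21) 2 'ba'
  20: (21,14) 3 'bab'
  21: (14,1) 1 'b'
  22: (1,17) 4 'bbaa'
  23: (17,16) 2 'bb'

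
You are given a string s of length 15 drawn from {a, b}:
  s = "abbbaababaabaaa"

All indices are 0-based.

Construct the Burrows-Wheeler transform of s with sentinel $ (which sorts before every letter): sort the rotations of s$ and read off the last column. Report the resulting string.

rank  rotation          last
    0  $abbbaababaabaaa  a
    1  a$abbbaababaabaa  a
    2  aa$abbbaababaaba  a
    3  aaa$abbbaababaab  b
    4  aabaaa$abbbaabab  b
    5  aababaabaaa$abbb  b
    6  abaaa$abbbaababa  a
    7  abaabaaa$abbbaab  b
    8  ababaabaaa$abbba  a
    9  abbbaababaabaaa$  $
   10  baaa$abbbaababaa  a
   11  baabaaa$abbbaaba  a
   12  baababaabaaa$abb  b
   13  babaabaaa$abbbaa  a
   14  bbaababaabaaa$ab  b
   15  bbbaababaabaaa$a  a

aaabbbaba$aababa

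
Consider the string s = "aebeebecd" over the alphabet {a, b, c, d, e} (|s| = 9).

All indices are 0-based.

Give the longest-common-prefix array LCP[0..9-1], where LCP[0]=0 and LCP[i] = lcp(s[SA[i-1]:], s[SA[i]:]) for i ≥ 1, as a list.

[0, 0, 2, 0, 0, 0, 3, 1, 1]

rank | idx | suffix
   0 |   0 | aebeebecd
   1 |   5 | becd
   2 |   2 | beebecd
   3 |   7 | cd
   4 |   8 | d
   5 |   4 | ebecd
   6 |   1 | ebeebecd
   7 |   6 | ecd
   8 |   3 | eebecd

SA = [0, 5, 2, 7, 8, 4, 1, 6, 3]
i: (SA[i-1],SA[i]) lcp shared
  1: (0,5) 0 ''
  2: (5,2) 2 'be'
  3: (2,7) 0 ''
  4: (7,8) 0 ''
  5: (8,4) 0 ''
  6: (4,1) 3 'ebe'
  7: (1,6) 1 'e'
  8: (6,3) 1 'e'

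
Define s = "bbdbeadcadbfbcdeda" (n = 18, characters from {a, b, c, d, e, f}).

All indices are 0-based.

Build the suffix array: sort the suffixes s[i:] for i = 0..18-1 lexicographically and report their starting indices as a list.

[17, 8, 5, 0, 12, 1, 3, 10, 7, 13, 16, 2, 9, 6, 14, 4, 15, 11]

rank→(start, suffix):
  0 → (17, 'a')
  1 → (8, 'adbfbcdeda')
  2 → (5, 'adcadbfbcdeda')
  3 → (0, 'bbdbeadcadbfbcdeda')
  4 → (12, 'bcdeda')
  5 → (1, 'bdbeadcadbfbcdeda')
  6 → (3, 'beadcadbfbcdeda')
  7 → (10, 'bfbcdeda')
  8 → (7, 'cadbfbcdeda')
  9 → (13, 'cdeda')
  10 → (16, 'da')
  11 → (2, 'dbeadcadbfbcdeda')
  12 → (9, 'dbfbcdeda')
  13 → (6, 'dcadbfbcdeda')
  14 → (14, 'deda')
  15 → (4, 'eadcadbfbcdeda')
  16 → (15, 'eda')
  17 → (11, 'fbcdeda')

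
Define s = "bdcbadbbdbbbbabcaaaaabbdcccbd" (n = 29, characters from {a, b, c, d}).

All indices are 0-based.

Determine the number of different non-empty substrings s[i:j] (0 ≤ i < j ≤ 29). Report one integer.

387

sorted suffixes:
  #0 SA[0]=16  'aaaaabbdcccbd'
  #1 SA[1]=17  'aaaabbdcccbd'
  #2 SA[2]=18  'aaabbdcccbd'
  #3 SA[3]=19  'aabbdcccbd'
  #4 SA[4]=20  'abbdcccbd'
  #5 SA[5]=13  'abcaaaaabbdcccbd'
  #6 SA[6]=4  'adbbdbbbbabcaaaaabbdcccbd'
  #7 SA[7]=12  'babcaaaaabbdcccbd'
  #8 SA[8]=3  'badbbdbbbbabcaaaaabbdcccbd'
  #9 SA[9]=11  'bbabcaaaaabbdcccbd'
  #10 SA[10]=10  'bbbabcaaaaabbdcccbd'
  #11 SA[11]=9  'bbbbabcaaaaabbdcccbd'
  #12 SA[12]=6  'bbdbbbbabcaaaaabbdcccbd'
  #13 SA[13]=21  'bbdcccbd'
  #14 SA[14]=14  'bcaaaaabbdcccbd'
  #15 SA[15]=27  'bd'
  #16 SA[16]=7  'bdbbbbabcaaaaabbdcccbd'
  #17 SA[17]=0  'bdcbadbbdbbbbabcaaaaabbdcccbd'
  #18 SA[18]=22  'bdcccbd'
  #19 SA[19]=15  'caaaaabbdcccbd'
  #20 SA[20]=2  'cbadbbdbbbbabcaaaaabbdcccbd'
  #21 SA[21]=26  'cbd'
  #22 SA[22]=25  'ccbd'
  #23 SA[23]=24  'cccbd'
  #24 SA[24]=28  'd'
  #25 SA[25]=8  'dbbbbabcaaaaabbdcccbd'
  #26 SA[26]=5  'dbbdbbbbabcaaaaabbdcccbd'
  #27 SA[27]=1  'dcbadbbdbbbbabcaaaaabbdcccbd'
  #28 SA[28]=23  'dcccbd'

SA = [16, 17, 18, 19, 20, 13, 4, 12, 3, 11, 10, 9, 6, 21, 14, 27, 7, 0, 22, 15, 2, 26, 25, 24, 28, 8, 5, 1, 23]
i: (SA[i-1],SA[i]) lcp shared
  1: (16,17) 4 'aaaa'
  2: (17,18) 3 'aaa'
  3: (18,19) 2 'aa'
  4: (19,20) 1 'a'
  5: (20,13) 2 'ab'
  6: (13,4) 1 'a'
  7: (4,12) 0 ''
  8: (12,3) 2 'ba'
  9: (3,11) 1 'b'
  10: (11,10) 2 'bb'
  11: (10,9) 3 'bbb'
  12: (9,6) 2 'bb'
  13: (6,21) 3 'bbd'
  14: (21,14) 1 'b'
  15: (14,27) 1 'b'
  16: (27,7) 2 'bd'
  17: (7,0) 2 'bd'
  18: (0,22) 3 'bdc'
  19: (22,15) 0 ''
  20: (15,2) 1 'c'
  21: (2,26) 2 'cb'
  22: (26,25) 1 'c'
  23: (25,24) 2 'cc'
  24: (24,28) 0 ''
  25: (28,8) 1 'd'
  26: (8,5) 3 'dbb'
  27: (5,1) 1 'd'
  28: (1,23) 2 'dc'

n(n+1)/2 = 29·30/2 = 435
Σ LCP = 0 + 4 + 3 + 2 + 1 + 2 + 1 + 0 + 2 + 1 + 2 + 3 + 2 + 3 + 1 + 1 + 2 + 2 + 3 + 0 + 1 + 2 + 1 + 2 + 0 + 1 + 3 + 1 + 2 = 48
distinct = 435 − 48 = 387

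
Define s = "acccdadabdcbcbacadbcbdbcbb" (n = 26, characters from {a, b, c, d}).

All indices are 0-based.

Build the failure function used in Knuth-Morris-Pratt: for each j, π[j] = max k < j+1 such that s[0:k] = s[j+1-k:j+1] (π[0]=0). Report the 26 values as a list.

π[0] = 0
j=1 s[j]='c': π[1]=0 (border '')
j=2 s[j]='c': π[2]=0 (border '')
j=3 s[j]='c': π[3]=0 (border '')
j=4 s[j]='d': π[4]=0 (border '')
j=5 s[j]='a': π[5]=1 (border 'a')
j=6 s[j]='d': k: 1→0; π[6]=0 (border '')
j=7 s[j]='a': π[7]=1 (border 'a')
j=8 s[j]='b': k: 1→0; π[8]=0 (border '')
j=9 s[j]='d': π[9]=0 (border '')
j=10 s[j]='c': π[10]=0 (border '')
j=11 s[j]='b': π[11]=0 (border '')
j=12 s[j]='c': π[12]=0 (border '')
j=13 s[j]='b': π[13]=0 (border '')
j=14 s[j]='a': π[14]=1 (border 'a')
j=15 s[j]='c': π[15]=2 (border 'ac')
j=16 s[j]='a': k: 2→0; π[16]=1 (border 'a')
j=17 s[j]='d': k: 1→0; π[17]=0 (border '')
j=18 s[j]='b': π[18]=0 (border '')
j=19 s[j]='c': π[19]=0 (border '')
j=20 s[j]='b': π[20]=0 (border '')
j=21 s[j]='d': π[21]=0 (border '')
j=22 s[j]='b': π[22]=0 (border '')
j=23 s[j]='c': π[23]=0 (border '')
j=24 s[j]='b': π[24]=0 (border '')
j=25 s[j]='b': π[25]=0 (border '')

[0, 0, 0, 0, 0, 1, 0, 1, 0, 0, 0, 0, 0, 0, 1, 2, 1, 0, 0, 0, 0, 0, 0, 0, 0, 0]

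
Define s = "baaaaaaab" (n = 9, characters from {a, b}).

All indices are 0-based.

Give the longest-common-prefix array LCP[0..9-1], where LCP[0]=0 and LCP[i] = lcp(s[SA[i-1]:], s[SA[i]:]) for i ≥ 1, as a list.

[0, 6, 5, 4, 3, 2, 1, 0, 1]

sorted suffixes:
  #0 SA[0]=1  'aaaaaaab'
  #1 SA[1]=2  'aaaaaab'
  #2 SA[2]=3  'aaaaab'
  #3 SA[3]=4  'aaaab'
  #4 SA[4]=5  'aaab'
  #5 SA[5]=6  'aab'
  #6 SA[6]=7  'ab'
  #7 SA[7]=8  'b'
  #8 SA[8]=0  'baaaaaaab'

SA = [1, 2, 3, 4, 5, 6, 7, 8, 0]
i: (SA[i-1],SA[i]) lcp shared
  1: (1,2) 6 'aaaaaa'
  2: (2,3) 5 'aaaaa'
  3: (3,4) 4 'aaaa'
  4: (4,5) 3 'aaa'
  5: (5,6) 2 'aa'
  6: (6,7) 1 'a'
  7: (7,8) 0 ''
  8: (8,0) 1 'b'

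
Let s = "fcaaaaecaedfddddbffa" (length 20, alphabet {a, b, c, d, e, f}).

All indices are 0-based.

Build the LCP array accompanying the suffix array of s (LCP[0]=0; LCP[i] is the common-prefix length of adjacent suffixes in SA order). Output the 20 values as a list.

[0, 1, 3, 2, 1, 2, 0, 0, 2, 0, 1, 2, 3, 1, 0, 1, 0, 1, 1, 1]

rank→(start, suffix):
  0 → (19, 'a')
  1 → (2, 'aaaaecaedfddddbffa')
  2 → (3, 'aaaecaedfddddbffa')
  3 → (4, 'aaecaedfddddbffa')
  4 → (5, 'aecaedfddddbffa')
  5 → (8, 'aedfddddbffa')
  6 → (16, 'bffa')
  7 → (1, 'caaaaecaedfddddbffa')
  8 → (7, 'caedfddddbffa')
  9 → (15, 'dbffa')
  10 → (14, 'ddbffa')
  11 → (13, 'dddbffa')
  12 → (12, 'ddddbffa')
  13 → (10, 'dfddddbffa')
  14 → (6, 'ecaedfddddbffa')
  15 → (9, 'edfddddbffa')
  16 → (18, 'fa')
  17 → (0, 'fcaaaaecaedfddddbffa')
  18 → (11, 'fddddbffa')
  19 → (17, 'ffa')

SA = [19, 2, 3, 4, 5, 8, 16, 1, 7, 15, 14, 13, 12, 10, 6, 9, 18, 0, 11, 17]
i: (SA[i-1],SA[i]) lcp shared
  1: (19,2) 1 'a'
  2: (2,3) 3 'aaa'
  3: (3,4) 2 'aa'
  4: (4,5) 1 'a'
  5: (5,8) 2 'ae'
  6: (8,16) 0 ''
  7: (16,1) 0 ''
  8: (1,7) 2 'ca'
  9: (7,15) 0 ''
  10: (15,14) 1 'd'
  11: (14,13) 2 'dd'
  12: (13,12) 3 'ddd'
  13: (12,10) 1 'd'
  14: (10,6) 0 ''
  15: (6,9) 1 'e'
  16: (9,18) 0 ''
  17: (18,0) 1 'f'
  18: (0,11) 1 'f'
  19: (11,17) 1 'f'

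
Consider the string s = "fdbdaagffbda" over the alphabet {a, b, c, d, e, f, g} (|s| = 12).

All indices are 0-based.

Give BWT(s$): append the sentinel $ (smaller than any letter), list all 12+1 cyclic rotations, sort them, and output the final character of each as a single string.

rank  rotation       last
    0  $fdbdaagffbda  a
    1  a$fdbdaagffbd  d
    2  aagffbda$fdbd  d
    3  agffbda$fdbda  a
    4  bda$fdbdaagff  f
    5  bdaagffbda$fd  d
    6  da$fdbdaagffb  b
    7  daagffbda$fdb  b
    8  dbdaagffbda$f  f
    9  fbda$fdbdaagf  f
   10  fdbdaagffbda$  $
   11  ffbda$fdbdaag  g
   12  gffbda$fdbdaa  a

addafdbbff$ga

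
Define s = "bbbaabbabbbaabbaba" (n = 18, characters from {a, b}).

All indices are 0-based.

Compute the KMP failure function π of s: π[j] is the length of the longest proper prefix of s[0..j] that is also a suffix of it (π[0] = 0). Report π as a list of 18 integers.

[0, 1, 2, 0, 0, 1, 2, 0, 1, 2, 3, 4, 5, 6, 7, 8, 9, 0]

π[0] = 0
j=1 s[j]='b': π[1]=1 (border 'b')
j=2 s[j]='b': π[2]=2 (border 'bb')
j=3 s[j]='a': k: 2→1→0; π[3]=0 (border '')
j=4 s[j]='a': π[4]=0 (border '')
j=5 s[j]='b': π[5]=1 (border 'b')
j=6 s[j]='b': π[6]=2 (border 'bb')
j=7 s[j]='a': k: 2→1→0; π[7]=0 (border '')
j=8 s[j]='b': π[8]=1 (border 'b')
j=9 s[j]='b': π[9]=2 (border 'bb')
j=10 s[j]='b': π[10]=3 (border 'bbb')
j=11 s[j]='a': π[11]=4 (border 'bbba')
j=12 s[j]='a': π[12]=5 (border 'bbbaa')
j=13 s[j]='b': π[13]=6 (border 'bbbaab')
j=14 s[j]='b': π[14]=7 (border 'bbbaabb')
j=15 s[j]='a': π[15]=8 (border 'bbbaabba')
j=16 s[j]='b': π[16]=9 (border 'bbbaabbab')
j=17 s[j]='a': k: 9→1→0; π[17]=0 (border '')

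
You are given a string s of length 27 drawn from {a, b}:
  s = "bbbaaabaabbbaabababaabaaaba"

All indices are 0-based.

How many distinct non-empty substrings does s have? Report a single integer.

293

rank | idx | suffix
   0 |  26 | a
   1 |  22 | aaaba
   2 |   3 | aaabaabbbaabababaabaaaba
   3 |  23 | aaba
   4 |  19 | aabaaaba
   5 |   4 | aabaabbbaabababaabaaaba
   6 |  12 | aabababaabaaaba
   7 |   7 | aabbbaabababaabaaaba
   8 |  24 | aba
   9 |  20 | abaaaba
  10 |  17 | abaabaaaba
  11 |   5 | abaabbbaabababaabaaaba
  12 |  15 | ababaabaaaba
  13 |  13 | abababaabaaaba
  14 |   8 | abbbaabababaabaaaba
  15 |  25 | ba
  16 |  21 | baaaba
  17 |   2 | baaabaabbbaabababaabaaaba
  18 |  18 | baabaaaba
  19 |  11 | baabababaabaaaba
  20 |   6 | baabbbaabababaabaaaba
  21 |  16 | babaabaaaba
  22 |  14 | bababaabaaaba
  23 |   1 | bbaaabaabbbaabababaabaaaba
  24 |  10 | bbaabababaabaaaba
  25 |   0 | bbbaaabaabbbaabababaabaaaba
  26 |   9 | bbbaabababaabaaaba

SA = [26, 22, 3, 23, 19, 4, 12, 7, 24, 20, 17, 5, 15, 13, 8, 25, 21, 2, 18, 11, 6, 16, 14, 1, 10, 0, 9]
[i] adj suffixes → lcp
  [1] 26/22 → 1 ('a')
  [2] 22/3 → 5 ('aaaba')
  [3] 3/23 → 2 ('aa')
  [4] 23/19 → 4 ('aaba')
  [5] 19/4 → 5 ('aabaa')
  [6] 4/12 → 4 ('aaba')
  [7] 12/7 → 3 ('aab')
  [8] 7/24 → 1 ('a')
  [9] 24/20 → 3 ('aba')
  [10] 20/17 → 4 ('abaa')
  [11] 17/5 → 5 ('abaab')
  [12] 5/15 → 3 ('aba')
  [13] 15/13 → 5 ('ababa')
  [14] 13/8 → 2 ('ab')
  [15] 8/25 → 0 ('')
  [16] 25/21 → 2 ('ba')
  [17] 21/2 → 6 ('baaaba')
  [18] 2/18 → 3 ('baa')
  [19] 18/11 → 5 ('baaba')
  [20] 11/6 → 4 ('baab')
  [21] 6/16 → 2 ('ba')
  [22] 16/14 → 4 ('baba')
  [23] 14/1 → 1 ('b')
  [24] 1/10 → 4 ('bbaa')
  [25] 10/0 → 2 ('bb')
  [26] 0/9 → 5 ('bbbaa')

n(n+1)/2 = 27·28/2 = 378
Σ LCP = 0 + 1 + 5 + 2 + 4 + 5 + 4 + 3 + 1 + 3 + 4 + 5 + 3 + 5 + 2 + 0 + 2 + 6 + 3 + 5 + 4 + 2 + 4 + 1 + 4 + 2 + 5 = 85
distinct = 378 − 85 = 293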